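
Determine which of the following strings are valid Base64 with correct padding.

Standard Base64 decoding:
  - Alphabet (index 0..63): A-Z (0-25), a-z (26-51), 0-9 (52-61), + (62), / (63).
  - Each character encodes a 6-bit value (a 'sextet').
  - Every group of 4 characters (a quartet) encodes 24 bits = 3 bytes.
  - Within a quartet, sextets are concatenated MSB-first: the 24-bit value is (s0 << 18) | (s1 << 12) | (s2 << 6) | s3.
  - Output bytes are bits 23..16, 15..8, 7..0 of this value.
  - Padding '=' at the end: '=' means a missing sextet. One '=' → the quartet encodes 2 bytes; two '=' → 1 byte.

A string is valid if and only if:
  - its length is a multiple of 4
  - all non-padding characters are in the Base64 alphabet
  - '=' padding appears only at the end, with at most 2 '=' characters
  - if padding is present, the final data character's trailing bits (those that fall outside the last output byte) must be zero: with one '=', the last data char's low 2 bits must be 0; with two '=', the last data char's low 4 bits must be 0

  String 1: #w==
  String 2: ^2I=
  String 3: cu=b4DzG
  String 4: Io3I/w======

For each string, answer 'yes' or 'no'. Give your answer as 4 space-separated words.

String 1: '#w==' → invalid (bad char(s): ['#'])
String 2: '^2I=' → invalid (bad char(s): ['^'])
String 3: 'cu=b4DzG' → invalid (bad char(s): ['=']; '=' in middle)
String 4: 'Io3I/w======' → invalid (6 pad chars (max 2))

Answer: no no no no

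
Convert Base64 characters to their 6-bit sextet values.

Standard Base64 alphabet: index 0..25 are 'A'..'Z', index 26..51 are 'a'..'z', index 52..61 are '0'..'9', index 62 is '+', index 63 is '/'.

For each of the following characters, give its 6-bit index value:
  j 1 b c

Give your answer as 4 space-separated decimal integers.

'j': a..z range, 26 + ord('j') − ord('a') = 35
'1': 0..9 range, 52 + ord('1') − ord('0') = 53
'b': a..z range, 26 + ord('b') − ord('a') = 27
'c': a..z range, 26 + ord('c') − ord('a') = 28

Answer: 35 53 27 28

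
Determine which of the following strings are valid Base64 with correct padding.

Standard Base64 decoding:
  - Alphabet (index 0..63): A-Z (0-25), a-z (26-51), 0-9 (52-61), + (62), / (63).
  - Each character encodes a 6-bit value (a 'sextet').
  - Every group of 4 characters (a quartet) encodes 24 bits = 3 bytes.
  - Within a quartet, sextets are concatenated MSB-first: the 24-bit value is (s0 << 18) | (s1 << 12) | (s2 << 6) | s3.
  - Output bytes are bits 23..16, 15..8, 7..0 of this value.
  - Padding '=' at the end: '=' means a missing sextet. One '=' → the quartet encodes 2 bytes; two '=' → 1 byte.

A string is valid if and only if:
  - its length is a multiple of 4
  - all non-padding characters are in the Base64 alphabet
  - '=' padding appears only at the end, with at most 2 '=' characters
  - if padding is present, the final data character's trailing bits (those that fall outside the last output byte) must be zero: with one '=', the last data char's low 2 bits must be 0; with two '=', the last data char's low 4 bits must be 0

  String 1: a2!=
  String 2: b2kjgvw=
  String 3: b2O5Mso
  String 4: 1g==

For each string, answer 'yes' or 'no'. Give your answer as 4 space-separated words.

Answer: no yes no yes

Derivation:
String 1: 'a2!=' → invalid (bad char(s): ['!'])
String 2: 'b2kjgvw=' → valid
String 3: 'b2O5Mso' → invalid (len=7 not mult of 4)
String 4: '1g==' → valid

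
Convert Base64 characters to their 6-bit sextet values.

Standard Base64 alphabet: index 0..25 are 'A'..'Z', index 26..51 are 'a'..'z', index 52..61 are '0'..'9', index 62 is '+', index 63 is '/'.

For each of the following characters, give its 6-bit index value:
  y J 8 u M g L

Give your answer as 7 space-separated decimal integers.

'y': a..z range, 26 + ord('y') − ord('a') = 50
'J': A..Z range, ord('J') − ord('A') = 9
'8': 0..9 range, 52 + ord('8') − ord('0') = 60
'u': a..z range, 26 + ord('u') − ord('a') = 46
'M': A..Z range, ord('M') − ord('A') = 12
'g': a..z range, 26 + ord('g') − ord('a') = 32
'L': A..Z range, ord('L') − ord('A') = 11

Answer: 50 9 60 46 12 32 11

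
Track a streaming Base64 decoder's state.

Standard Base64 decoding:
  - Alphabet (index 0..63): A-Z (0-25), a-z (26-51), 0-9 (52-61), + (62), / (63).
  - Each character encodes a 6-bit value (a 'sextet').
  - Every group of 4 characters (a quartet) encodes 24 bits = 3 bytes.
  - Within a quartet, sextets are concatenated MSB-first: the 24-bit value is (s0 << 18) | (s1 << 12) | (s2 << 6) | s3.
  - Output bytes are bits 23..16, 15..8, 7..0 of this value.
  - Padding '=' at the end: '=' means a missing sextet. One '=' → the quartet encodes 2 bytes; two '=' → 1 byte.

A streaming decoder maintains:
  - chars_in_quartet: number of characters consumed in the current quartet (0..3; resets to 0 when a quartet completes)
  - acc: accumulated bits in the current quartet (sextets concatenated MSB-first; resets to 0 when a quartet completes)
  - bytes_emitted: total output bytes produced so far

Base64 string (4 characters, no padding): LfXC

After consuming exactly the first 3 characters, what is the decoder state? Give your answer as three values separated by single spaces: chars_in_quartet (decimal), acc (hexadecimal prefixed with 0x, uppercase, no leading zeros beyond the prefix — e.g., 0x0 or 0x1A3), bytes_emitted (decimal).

After char 0 ('L'=11): chars_in_quartet=1 acc=0xB bytes_emitted=0
After char 1 ('f'=31): chars_in_quartet=2 acc=0x2DF bytes_emitted=0
After char 2 ('X'=23): chars_in_quartet=3 acc=0xB7D7 bytes_emitted=0

Answer: 3 0xB7D7 0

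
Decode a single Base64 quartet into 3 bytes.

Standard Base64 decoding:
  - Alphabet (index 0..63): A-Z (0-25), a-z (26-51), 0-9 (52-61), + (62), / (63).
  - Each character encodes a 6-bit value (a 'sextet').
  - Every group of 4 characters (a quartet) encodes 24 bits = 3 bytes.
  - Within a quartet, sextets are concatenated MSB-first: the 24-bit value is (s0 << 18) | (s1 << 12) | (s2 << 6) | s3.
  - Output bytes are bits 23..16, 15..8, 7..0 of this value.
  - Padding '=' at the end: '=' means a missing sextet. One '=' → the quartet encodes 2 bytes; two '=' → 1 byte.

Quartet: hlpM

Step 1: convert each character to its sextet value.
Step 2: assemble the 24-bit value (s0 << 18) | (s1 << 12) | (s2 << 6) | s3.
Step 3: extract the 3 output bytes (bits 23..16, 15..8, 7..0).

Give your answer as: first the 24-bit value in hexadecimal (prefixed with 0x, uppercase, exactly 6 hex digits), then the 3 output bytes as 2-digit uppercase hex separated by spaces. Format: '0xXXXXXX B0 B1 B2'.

Answer: 0x865A4C 86 5A 4C

Derivation:
Sextets: h=33, l=37, p=41, M=12
24-bit: (33<<18) | (37<<12) | (41<<6) | 12
      = 0x840000 | 0x025000 | 0x000A40 | 0x00000C
      = 0x865A4C
Bytes: (v>>16)&0xFF=86, (v>>8)&0xFF=5A, v&0xFF=4C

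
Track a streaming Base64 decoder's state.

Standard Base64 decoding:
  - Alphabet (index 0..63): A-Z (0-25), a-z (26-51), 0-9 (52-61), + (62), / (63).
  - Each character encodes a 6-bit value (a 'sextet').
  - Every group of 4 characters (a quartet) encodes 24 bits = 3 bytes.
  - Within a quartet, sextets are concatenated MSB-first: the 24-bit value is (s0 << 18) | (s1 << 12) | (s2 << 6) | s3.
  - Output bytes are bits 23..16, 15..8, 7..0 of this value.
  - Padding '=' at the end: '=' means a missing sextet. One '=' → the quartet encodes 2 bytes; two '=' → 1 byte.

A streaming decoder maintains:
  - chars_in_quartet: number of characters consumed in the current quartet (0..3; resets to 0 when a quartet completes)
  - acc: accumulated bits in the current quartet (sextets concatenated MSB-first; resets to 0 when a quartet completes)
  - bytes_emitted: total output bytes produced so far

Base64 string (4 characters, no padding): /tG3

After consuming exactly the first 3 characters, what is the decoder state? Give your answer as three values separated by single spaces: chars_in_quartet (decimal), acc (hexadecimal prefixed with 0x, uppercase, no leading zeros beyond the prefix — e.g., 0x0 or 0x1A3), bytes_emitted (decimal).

Answer: 3 0x3FB46 0

Derivation:
After char 0 ('/'=63): chars_in_quartet=1 acc=0x3F bytes_emitted=0
After char 1 ('t'=45): chars_in_quartet=2 acc=0xFED bytes_emitted=0
After char 2 ('G'=6): chars_in_quartet=3 acc=0x3FB46 bytes_emitted=0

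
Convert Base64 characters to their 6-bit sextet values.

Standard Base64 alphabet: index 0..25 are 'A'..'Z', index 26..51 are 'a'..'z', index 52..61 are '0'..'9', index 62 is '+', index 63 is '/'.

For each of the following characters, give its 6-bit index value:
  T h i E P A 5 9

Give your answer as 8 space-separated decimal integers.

Answer: 19 33 34 4 15 0 57 61

Derivation:
'T': A..Z range, ord('T') − ord('A') = 19
'h': a..z range, 26 + ord('h') − ord('a') = 33
'i': a..z range, 26 + ord('i') − ord('a') = 34
'E': A..Z range, ord('E') − ord('A') = 4
'P': A..Z range, ord('P') − ord('A') = 15
'A': A..Z range, ord('A') − ord('A') = 0
'5': 0..9 range, 52 + ord('5') − ord('0') = 57
'9': 0..9 range, 52 + ord('9') − ord('0') = 61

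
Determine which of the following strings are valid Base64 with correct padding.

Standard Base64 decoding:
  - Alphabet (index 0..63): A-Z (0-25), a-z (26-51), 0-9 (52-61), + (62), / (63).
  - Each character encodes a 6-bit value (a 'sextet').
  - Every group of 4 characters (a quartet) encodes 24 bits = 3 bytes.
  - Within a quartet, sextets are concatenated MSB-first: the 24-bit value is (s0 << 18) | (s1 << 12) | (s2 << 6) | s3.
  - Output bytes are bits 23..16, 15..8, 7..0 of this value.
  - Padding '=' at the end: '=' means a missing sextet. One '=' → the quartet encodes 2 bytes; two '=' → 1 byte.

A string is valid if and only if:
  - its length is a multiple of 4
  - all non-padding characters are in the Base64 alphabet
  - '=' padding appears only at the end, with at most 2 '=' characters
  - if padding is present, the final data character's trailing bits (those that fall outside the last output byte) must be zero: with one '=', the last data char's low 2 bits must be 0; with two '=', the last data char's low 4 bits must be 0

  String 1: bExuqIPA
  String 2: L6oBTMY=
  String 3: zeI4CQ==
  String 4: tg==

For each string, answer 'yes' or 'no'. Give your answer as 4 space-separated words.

String 1: 'bExuqIPA' → valid
String 2: 'L6oBTMY=' → valid
String 3: 'zeI4CQ==' → valid
String 4: 'tg==' → valid

Answer: yes yes yes yes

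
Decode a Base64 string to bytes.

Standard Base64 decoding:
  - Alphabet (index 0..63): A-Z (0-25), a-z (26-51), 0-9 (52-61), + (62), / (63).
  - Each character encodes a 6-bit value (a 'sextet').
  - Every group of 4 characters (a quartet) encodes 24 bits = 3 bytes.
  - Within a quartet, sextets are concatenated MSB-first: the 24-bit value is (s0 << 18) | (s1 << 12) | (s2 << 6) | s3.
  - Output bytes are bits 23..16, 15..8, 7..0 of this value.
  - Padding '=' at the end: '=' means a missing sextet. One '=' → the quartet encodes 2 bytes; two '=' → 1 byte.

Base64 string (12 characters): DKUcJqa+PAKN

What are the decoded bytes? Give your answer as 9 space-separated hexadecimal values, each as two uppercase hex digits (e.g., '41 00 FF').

Answer: 0C A5 1C 26 A6 BE 3C 02 8D

Derivation:
After char 0 ('D'=3): chars_in_quartet=1 acc=0x3 bytes_emitted=0
After char 1 ('K'=10): chars_in_quartet=2 acc=0xCA bytes_emitted=0
After char 2 ('U'=20): chars_in_quartet=3 acc=0x3294 bytes_emitted=0
After char 3 ('c'=28): chars_in_quartet=4 acc=0xCA51C -> emit 0C A5 1C, reset; bytes_emitted=3
After char 4 ('J'=9): chars_in_quartet=1 acc=0x9 bytes_emitted=3
After char 5 ('q'=42): chars_in_quartet=2 acc=0x26A bytes_emitted=3
After char 6 ('a'=26): chars_in_quartet=3 acc=0x9A9A bytes_emitted=3
After char 7 ('+'=62): chars_in_quartet=4 acc=0x26A6BE -> emit 26 A6 BE, reset; bytes_emitted=6
After char 8 ('P'=15): chars_in_quartet=1 acc=0xF bytes_emitted=6
After char 9 ('A'=0): chars_in_quartet=2 acc=0x3C0 bytes_emitted=6
After char 10 ('K'=10): chars_in_quartet=3 acc=0xF00A bytes_emitted=6
After char 11 ('N'=13): chars_in_quartet=4 acc=0x3C028D -> emit 3C 02 8D, reset; bytes_emitted=9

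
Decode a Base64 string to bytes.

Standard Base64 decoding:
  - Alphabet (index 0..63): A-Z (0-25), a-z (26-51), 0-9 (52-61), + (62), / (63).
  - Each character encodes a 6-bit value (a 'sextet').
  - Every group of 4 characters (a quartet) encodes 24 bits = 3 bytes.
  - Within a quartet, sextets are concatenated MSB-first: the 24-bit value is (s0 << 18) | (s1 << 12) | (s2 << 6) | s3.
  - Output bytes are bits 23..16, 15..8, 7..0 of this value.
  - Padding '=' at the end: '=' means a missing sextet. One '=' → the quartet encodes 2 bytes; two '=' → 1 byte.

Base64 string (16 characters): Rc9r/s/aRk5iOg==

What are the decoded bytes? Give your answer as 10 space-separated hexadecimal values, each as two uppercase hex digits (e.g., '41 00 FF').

After char 0 ('R'=17): chars_in_quartet=1 acc=0x11 bytes_emitted=0
After char 1 ('c'=28): chars_in_quartet=2 acc=0x45C bytes_emitted=0
After char 2 ('9'=61): chars_in_quartet=3 acc=0x1173D bytes_emitted=0
After char 3 ('r'=43): chars_in_quartet=4 acc=0x45CF6B -> emit 45 CF 6B, reset; bytes_emitted=3
After char 4 ('/'=63): chars_in_quartet=1 acc=0x3F bytes_emitted=3
After char 5 ('s'=44): chars_in_quartet=2 acc=0xFEC bytes_emitted=3
After char 6 ('/'=63): chars_in_quartet=3 acc=0x3FB3F bytes_emitted=3
After char 7 ('a'=26): chars_in_quartet=4 acc=0xFECFDA -> emit FE CF DA, reset; bytes_emitted=6
After char 8 ('R'=17): chars_in_quartet=1 acc=0x11 bytes_emitted=6
After char 9 ('k'=36): chars_in_quartet=2 acc=0x464 bytes_emitted=6
After char 10 ('5'=57): chars_in_quartet=3 acc=0x11939 bytes_emitted=6
After char 11 ('i'=34): chars_in_quartet=4 acc=0x464E62 -> emit 46 4E 62, reset; bytes_emitted=9
After char 12 ('O'=14): chars_in_quartet=1 acc=0xE bytes_emitted=9
After char 13 ('g'=32): chars_in_quartet=2 acc=0x3A0 bytes_emitted=9
Padding '==': partial quartet acc=0x3A0 -> emit 3A; bytes_emitted=10

Answer: 45 CF 6B FE CF DA 46 4E 62 3A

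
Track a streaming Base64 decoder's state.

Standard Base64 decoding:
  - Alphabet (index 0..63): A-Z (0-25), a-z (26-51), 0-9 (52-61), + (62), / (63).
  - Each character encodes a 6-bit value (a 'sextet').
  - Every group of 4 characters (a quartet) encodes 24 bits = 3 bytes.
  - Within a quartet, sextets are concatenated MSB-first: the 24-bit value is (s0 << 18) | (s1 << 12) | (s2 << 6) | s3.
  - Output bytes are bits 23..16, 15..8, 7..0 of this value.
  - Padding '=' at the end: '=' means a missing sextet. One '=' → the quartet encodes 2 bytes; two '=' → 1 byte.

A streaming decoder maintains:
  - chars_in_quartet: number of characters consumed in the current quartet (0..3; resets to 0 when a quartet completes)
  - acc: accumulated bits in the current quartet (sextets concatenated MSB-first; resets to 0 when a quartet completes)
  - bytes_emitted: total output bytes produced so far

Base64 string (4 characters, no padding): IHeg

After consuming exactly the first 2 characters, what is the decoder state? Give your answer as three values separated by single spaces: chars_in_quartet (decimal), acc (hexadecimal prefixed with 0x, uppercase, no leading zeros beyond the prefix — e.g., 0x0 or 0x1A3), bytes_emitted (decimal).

After char 0 ('I'=8): chars_in_quartet=1 acc=0x8 bytes_emitted=0
After char 1 ('H'=7): chars_in_quartet=2 acc=0x207 bytes_emitted=0

Answer: 2 0x207 0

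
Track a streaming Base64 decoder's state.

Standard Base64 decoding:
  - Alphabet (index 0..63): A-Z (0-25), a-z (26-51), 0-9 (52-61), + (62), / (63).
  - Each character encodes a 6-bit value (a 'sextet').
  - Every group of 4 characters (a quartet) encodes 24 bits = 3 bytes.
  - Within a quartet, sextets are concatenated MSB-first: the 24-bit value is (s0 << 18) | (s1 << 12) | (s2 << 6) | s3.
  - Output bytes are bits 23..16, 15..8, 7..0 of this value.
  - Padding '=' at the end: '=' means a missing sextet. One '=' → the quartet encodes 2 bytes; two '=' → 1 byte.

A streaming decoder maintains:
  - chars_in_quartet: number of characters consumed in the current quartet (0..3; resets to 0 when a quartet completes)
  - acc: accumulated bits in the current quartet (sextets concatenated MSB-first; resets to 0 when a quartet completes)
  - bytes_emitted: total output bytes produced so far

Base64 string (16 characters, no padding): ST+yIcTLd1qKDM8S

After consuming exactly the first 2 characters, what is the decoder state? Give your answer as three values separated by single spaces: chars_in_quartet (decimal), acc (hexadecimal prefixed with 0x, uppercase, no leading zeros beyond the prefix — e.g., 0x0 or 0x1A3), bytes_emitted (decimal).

After char 0 ('S'=18): chars_in_quartet=1 acc=0x12 bytes_emitted=0
After char 1 ('T'=19): chars_in_quartet=2 acc=0x493 bytes_emitted=0

Answer: 2 0x493 0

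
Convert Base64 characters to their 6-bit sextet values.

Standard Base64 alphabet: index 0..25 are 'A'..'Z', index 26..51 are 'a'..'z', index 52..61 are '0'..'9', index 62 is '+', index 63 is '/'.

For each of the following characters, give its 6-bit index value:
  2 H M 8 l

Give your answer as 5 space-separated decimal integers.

Answer: 54 7 12 60 37

Derivation:
'2': 0..9 range, 52 + ord('2') − ord('0') = 54
'H': A..Z range, ord('H') − ord('A') = 7
'M': A..Z range, ord('M') − ord('A') = 12
'8': 0..9 range, 52 + ord('8') − ord('0') = 60
'l': a..z range, 26 + ord('l') − ord('a') = 37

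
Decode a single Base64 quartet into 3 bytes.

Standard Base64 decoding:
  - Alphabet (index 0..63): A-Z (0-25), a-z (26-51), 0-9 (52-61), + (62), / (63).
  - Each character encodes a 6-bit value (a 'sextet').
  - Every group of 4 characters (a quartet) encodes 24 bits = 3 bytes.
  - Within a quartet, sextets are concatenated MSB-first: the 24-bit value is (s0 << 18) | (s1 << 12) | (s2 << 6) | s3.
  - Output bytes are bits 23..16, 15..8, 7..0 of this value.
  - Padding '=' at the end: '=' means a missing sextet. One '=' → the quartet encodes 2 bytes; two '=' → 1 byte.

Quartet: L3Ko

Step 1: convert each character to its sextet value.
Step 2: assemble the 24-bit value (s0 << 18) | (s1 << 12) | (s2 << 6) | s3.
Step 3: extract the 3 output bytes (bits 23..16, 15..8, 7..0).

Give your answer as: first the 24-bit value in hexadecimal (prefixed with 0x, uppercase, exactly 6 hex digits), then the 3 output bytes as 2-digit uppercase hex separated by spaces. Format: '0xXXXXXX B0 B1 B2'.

Sextets: L=11, 3=55, K=10, o=40
24-bit: (11<<18) | (55<<12) | (10<<6) | 40
      = 0x2C0000 | 0x037000 | 0x000280 | 0x000028
      = 0x2F72A8
Bytes: (v>>16)&0xFF=2F, (v>>8)&0xFF=72, v&0xFF=A8

Answer: 0x2F72A8 2F 72 A8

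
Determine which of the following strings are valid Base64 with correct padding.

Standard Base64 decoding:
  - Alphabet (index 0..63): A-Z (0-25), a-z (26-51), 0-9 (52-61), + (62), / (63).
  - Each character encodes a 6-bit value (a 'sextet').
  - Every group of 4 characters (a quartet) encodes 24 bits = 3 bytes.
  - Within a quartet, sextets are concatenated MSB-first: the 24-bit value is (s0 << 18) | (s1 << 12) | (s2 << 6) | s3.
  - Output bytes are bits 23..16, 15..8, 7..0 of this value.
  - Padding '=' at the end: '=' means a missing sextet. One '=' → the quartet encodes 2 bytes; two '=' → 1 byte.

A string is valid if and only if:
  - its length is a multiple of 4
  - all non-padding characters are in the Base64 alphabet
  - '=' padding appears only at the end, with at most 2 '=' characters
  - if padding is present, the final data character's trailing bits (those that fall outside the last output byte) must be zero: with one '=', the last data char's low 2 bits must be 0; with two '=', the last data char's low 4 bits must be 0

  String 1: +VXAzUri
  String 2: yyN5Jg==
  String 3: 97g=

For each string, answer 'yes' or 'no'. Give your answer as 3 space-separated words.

Answer: yes yes yes

Derivation:
String 1: '+VXAzUri' → valid
String 2: 'yyN5Jg==' → valid
String 3: '97g=' → valid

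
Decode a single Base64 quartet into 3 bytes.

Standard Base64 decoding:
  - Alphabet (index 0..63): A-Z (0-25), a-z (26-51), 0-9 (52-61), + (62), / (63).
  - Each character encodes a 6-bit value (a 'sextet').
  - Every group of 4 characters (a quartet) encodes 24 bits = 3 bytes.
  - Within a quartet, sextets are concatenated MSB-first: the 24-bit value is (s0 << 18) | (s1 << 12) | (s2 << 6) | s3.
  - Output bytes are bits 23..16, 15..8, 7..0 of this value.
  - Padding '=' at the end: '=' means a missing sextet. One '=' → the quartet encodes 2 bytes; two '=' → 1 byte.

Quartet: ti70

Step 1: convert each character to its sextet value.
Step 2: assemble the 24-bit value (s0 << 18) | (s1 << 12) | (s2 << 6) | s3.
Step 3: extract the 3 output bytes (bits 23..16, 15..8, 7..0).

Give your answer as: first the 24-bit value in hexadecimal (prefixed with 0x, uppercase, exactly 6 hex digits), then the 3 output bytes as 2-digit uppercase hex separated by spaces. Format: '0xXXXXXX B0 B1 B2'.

Sextets: t=45, i=34, 7=59, 0=52
24-bit: (45<<18) | (34<<12) | (59<<6) | 52
      = 0xB40000 | 0x022000 | 0x000EC0 | 0x000034
      = 0xB62EF4
Bytes: (v>>16)&0xFF=B6, (v>>8)&0xFF=2E, v&0xFF=F4

Answer: 0xB62EF4 B6 2E F4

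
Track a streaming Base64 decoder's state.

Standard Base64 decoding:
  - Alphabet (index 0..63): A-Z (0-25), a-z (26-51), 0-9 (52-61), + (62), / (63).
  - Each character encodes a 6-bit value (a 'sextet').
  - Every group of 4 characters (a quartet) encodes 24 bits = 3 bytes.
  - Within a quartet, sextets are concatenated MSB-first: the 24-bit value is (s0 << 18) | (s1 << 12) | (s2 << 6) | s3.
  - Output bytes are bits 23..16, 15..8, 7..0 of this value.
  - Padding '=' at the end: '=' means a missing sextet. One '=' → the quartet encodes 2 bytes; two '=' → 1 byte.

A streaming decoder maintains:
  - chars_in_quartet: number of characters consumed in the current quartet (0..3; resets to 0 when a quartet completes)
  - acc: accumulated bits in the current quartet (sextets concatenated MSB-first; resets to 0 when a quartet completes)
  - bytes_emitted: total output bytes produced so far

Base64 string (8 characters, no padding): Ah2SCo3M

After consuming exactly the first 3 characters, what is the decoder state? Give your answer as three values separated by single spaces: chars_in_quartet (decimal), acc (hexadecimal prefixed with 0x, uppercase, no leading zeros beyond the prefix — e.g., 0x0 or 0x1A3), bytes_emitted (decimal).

Answer: 3 0x876 0

Derivation:
After char 0 ('A'=0): chars_in_quartet=1 acc=0x0 bytes_emitted=0
After char 1 ('h'=33): chars_in_quartet=2 acc=0x21 bytes_emitted=0
After char 2 ('2'=54): chars_in_quartet=3 acc=0x876 bytes_emitted=0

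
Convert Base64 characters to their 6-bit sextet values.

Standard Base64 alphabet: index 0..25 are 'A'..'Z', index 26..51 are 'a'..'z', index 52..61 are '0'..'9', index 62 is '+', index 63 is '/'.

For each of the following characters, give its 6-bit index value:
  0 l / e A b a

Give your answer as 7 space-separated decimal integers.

'0': 0..9 range, 52 + ord('0') − ord('0') = 52
'l': a..z range, 26 + ord('l') − ord('a') = 37
'/': index 63
'e': a..z range, 26 + ord('e') − ord('a') = 30
'A': A..Z range, ord('A') − ord('A') = 0
'b': a..z range, 26 + ord('b') − ord('a') = 27
'a': a..z range, 26 + ord('a') − ord('a') = 26

Answer: 52 37 63 30 0 27 26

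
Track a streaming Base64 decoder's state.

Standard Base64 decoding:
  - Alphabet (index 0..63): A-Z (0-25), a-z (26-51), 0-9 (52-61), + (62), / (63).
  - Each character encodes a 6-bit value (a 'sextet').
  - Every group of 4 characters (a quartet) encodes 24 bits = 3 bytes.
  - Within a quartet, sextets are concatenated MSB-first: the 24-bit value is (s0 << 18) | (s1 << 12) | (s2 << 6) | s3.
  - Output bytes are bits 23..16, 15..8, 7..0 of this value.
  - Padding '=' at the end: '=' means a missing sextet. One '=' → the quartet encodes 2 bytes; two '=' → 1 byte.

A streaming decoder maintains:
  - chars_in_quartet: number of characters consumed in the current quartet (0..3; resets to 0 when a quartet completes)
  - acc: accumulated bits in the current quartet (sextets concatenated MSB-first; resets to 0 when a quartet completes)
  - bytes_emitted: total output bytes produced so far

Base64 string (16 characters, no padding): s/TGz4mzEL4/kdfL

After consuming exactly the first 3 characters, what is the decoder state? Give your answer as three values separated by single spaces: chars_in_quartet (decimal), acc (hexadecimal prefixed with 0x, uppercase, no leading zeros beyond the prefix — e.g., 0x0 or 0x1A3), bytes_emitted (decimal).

Answer: 3 0x2CFD3 0

Derivation:
After char 0 ('s'=44): chars_in_quartet=1 acc=0x2C bytes_emitted=0
After char 1 ('/'=63): chars_in_quartet=2 acc=0xB3F bytes_emitted=0
After char 2 ('T'=19): chars_in_quartet=3 acc=0x2CFD3 bytes_emitted=0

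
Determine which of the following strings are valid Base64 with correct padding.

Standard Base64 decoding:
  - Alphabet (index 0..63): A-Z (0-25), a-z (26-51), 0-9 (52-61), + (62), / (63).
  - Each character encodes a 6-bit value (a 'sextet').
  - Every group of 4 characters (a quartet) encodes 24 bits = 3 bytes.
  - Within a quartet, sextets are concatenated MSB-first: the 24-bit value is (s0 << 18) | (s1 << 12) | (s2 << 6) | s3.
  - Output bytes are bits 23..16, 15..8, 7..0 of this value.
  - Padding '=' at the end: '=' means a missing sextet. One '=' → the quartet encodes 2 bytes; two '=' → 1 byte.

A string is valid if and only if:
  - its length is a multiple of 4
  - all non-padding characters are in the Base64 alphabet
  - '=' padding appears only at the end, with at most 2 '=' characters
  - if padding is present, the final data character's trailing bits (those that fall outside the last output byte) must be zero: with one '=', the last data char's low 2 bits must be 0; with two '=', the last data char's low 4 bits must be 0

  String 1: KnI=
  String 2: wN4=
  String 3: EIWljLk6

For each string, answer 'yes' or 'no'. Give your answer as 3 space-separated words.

String 1: 'KnI=' → valid
String 2: 'wN4=' → valid
String 3: 'EIWljLk6' → valid

Answer: yes yes yes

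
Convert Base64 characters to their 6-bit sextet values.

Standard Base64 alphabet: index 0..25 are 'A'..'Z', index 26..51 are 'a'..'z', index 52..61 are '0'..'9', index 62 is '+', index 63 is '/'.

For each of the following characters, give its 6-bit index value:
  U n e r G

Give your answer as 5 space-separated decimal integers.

Answer: 20 39 30 43 6

Derivation:
'U': A..Z range, ord('U') − ord('A') = 20
'n': a..z range, 26 + ord('n') − ord('a') = 39
'e': a..z range, 26 + ord('e') − ord('a') = 30
'r': a..z range, 26 + ord('r') − ord('a') = 43
'G': A..Z range, ord('G') − ord('A') = 6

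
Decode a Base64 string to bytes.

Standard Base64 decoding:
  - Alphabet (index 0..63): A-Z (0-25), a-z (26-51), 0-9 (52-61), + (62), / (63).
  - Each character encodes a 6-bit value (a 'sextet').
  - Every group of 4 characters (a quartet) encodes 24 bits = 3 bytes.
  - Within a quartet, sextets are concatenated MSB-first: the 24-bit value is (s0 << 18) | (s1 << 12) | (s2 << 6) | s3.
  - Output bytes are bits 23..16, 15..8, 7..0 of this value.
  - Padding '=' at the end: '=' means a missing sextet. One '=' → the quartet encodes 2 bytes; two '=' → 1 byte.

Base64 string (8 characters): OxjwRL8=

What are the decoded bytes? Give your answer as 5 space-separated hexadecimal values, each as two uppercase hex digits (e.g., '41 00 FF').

After char 0 ('O'=14): chars_in_quartet=1 acc=0xE bytes_emitted=0
After char 1 ('x'=49): chars_in_quartet=2 acc=0x3B1 bytes_emitted=0
After char 2 ('j'=35): chars_in_quartet=3 acc=0xEC63 bytes_emitted=0
After char 3 ('w'=48): chars_in_quartet=4 acc=0x3B18F0 -> emit 3B 18 F0, reset; bytes_emitted=3
After char 4 ('R'=17): chars_in_quartet=1 acc=0x11 bytes_emitted=3
After char 5 ('L'=11): chars_in_quartet=2 acc=0x44B bytes_emitted=3
After char 6 ('8'=60): chars_in_quartet=3 acc=0x112FC bytes_emitted=3
Padding '=': partial quartet acc=0x112FC -> emit 44 BF; bytes_emitted=5

Answer: 3B 18 F0 44 BF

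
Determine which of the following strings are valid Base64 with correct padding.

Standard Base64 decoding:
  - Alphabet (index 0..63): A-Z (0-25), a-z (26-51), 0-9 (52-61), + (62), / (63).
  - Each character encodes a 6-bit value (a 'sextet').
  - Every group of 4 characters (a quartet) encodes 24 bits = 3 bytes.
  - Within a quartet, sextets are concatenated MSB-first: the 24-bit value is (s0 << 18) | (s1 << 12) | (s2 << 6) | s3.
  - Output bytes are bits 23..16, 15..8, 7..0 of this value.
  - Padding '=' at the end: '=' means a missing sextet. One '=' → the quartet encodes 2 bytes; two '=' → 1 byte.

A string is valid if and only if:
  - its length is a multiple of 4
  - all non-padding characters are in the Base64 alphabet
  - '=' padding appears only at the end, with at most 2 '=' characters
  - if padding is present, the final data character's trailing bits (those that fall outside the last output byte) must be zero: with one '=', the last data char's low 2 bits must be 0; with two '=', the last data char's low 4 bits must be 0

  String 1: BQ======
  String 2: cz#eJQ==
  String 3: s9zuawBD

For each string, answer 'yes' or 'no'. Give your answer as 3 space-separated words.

Answer: no no yes

Derivation:
String 1: 'BQ======' → invalid (6 pad chars (max 2))
String 2: 'cz#eJQ==' → invalid (bad char(s): ['#'])
String 3: 's9zuawBD' → valid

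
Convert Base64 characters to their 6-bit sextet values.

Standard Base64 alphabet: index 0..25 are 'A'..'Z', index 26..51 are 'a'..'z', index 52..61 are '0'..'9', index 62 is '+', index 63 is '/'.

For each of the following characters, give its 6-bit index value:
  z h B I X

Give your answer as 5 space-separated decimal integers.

'z': a..z range, 26 + ord('z') − ord('a') = 51
'h': a..z range, 26 + ord('h') − ord('a') = 33
'B': A..Z range, ord('B') − ord('A') = 1
'I': A..Z range, ord('I') − ord('A') = 8
'X': A..Z range, ord('X') − ord('A') = 23

Answer: 51 33 1 8 23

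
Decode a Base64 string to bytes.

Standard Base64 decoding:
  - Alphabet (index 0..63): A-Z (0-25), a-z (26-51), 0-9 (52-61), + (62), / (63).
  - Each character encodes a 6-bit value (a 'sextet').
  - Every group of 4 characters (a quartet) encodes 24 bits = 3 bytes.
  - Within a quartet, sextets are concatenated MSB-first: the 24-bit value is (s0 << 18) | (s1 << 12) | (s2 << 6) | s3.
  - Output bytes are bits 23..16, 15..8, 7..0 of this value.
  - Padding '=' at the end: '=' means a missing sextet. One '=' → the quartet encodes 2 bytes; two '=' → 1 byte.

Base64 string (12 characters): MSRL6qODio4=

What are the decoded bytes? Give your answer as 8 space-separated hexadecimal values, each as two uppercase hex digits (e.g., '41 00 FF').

Answer: 31 24 4B EA A3 83 8A 8E

Derivation:
After char 0 ('M'=12): chars_in_quartet=1 acc=0xC bytes_emitted=0
After char 1 ('S'=18): chars_in_quartet=2 acc=0x312 bytes_emitted=0
After char 2 ('R'=17): chars_in_quartet=3 acc=0xC491 bytes_emitted=0
After char 3 ('L'=11): chars_in_quartet=4 acc=0x31244B -> emit 31 24 4B, reset; bytes_emitted=3
After char 4 ('6'=58): chars_in_quartet=1 acc=0x3A bytes_emitted=3
After char 5 ('q'=42): chars_in_quartet=2 acc=0xEAA bytes_emitted=3
After char 6 ('O'=14): chars_in_quartet=3 acc=0x3AA8E bytes_emitted=3
After char 7 ('D'=3): chars_in_quartet=4 acc=0xEAA383 -> emit EA A3 83, reset; bytes_emitted=6
After char 8 ('i'=34): chars_in_quartet=1 acc=0x22 bytes_emitted=6
After char 9 ('o'=40): chars_in_quartet=2 acc=0x8A8 bytes_emitted=6
After char 10 ('4'=56): chars_in_quartet=3 acc=0x22A38 bytes_emitted=6
Padding '=': partial quartet acc=0x22A38 -> emit 8A 8E; bytes_emitted=8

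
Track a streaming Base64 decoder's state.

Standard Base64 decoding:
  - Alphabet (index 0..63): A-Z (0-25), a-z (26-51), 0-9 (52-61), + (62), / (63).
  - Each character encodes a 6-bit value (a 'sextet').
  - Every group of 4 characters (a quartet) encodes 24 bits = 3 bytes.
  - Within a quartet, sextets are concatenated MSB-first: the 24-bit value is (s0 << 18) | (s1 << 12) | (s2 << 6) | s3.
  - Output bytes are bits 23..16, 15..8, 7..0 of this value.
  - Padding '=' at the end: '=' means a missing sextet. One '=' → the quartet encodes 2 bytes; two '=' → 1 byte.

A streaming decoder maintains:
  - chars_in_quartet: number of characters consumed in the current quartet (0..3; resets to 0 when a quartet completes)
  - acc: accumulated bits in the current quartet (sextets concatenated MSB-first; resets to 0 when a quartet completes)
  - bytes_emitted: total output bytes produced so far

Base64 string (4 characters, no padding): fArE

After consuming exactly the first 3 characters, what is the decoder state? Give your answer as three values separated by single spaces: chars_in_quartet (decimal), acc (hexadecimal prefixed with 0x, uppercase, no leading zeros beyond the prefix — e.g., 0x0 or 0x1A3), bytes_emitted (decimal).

Answer: 3 0x1F02B 0

Derivation:
After char 0 ('f'=31): chars_in_quartet=1 acc=0x1F bytes_emitted=0
After char 1 ('A'=0): chars_in_quartet=2 acc=0x7C0 bytes_emitted=0
After char 2 ('r'=43): chars_in_quartet=3 acc=0x1F02B bytes_emitted=0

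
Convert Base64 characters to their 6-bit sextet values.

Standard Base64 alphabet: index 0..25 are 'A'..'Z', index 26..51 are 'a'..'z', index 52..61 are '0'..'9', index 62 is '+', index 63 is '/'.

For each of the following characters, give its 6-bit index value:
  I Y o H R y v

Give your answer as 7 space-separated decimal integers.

Answer: 8 24 40 7 17 50 47

Derivation:
'I': A..Z range, ord('I') − ord('A') = 8
'Y': A..Z range, ord('Y') − ord('A') = 24
'o': a..z range, 26 + ord('o') − ord('a') = 40
'H': A..Z range, ord('H') − ord('A') = 7
'R': A..Z range, ord('R') − ord('A') = 17
'y': a..z range, 26 + ord('y') − ord('a') = 50
'v': a..z range, 26 + ord('v') − ord('a') = 47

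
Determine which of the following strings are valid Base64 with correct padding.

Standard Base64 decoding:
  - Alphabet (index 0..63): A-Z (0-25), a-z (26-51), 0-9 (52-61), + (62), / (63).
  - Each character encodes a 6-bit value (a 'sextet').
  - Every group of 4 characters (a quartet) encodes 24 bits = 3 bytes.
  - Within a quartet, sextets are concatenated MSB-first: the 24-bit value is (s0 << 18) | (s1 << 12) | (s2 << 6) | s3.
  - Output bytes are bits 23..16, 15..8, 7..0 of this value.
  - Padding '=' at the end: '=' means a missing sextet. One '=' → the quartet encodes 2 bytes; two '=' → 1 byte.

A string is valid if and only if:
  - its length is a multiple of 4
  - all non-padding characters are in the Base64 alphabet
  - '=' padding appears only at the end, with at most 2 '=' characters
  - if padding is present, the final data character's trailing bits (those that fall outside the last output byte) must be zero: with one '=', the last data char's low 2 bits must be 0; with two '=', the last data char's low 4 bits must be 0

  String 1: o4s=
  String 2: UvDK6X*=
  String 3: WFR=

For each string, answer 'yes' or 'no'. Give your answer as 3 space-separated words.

String 1: 'o4s=' → valid
String 2: 'UvDK6X*=' → invalid (bad char(s): ['*'])
String 3: 'WFR=' → invalid (bad trailing bits)

Answer: yes no no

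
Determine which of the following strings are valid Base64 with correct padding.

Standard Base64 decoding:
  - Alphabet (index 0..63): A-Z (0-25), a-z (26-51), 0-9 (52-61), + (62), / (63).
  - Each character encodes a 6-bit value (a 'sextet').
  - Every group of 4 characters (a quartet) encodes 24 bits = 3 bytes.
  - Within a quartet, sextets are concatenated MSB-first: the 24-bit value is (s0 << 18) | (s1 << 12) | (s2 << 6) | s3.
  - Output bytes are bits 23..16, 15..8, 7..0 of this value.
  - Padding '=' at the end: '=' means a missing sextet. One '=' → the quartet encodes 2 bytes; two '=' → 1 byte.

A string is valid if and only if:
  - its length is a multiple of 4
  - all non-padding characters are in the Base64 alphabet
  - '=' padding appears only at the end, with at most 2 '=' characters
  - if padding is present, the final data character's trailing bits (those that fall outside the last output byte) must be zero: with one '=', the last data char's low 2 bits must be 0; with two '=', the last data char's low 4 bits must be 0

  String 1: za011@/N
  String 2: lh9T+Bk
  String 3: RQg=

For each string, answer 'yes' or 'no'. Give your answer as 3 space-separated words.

Answer: no no yes

Derivation:
String 1: 'za011@/N' → invalid (bad char(s): ['@'])
String 2: 'lh9T+Bk' → invalid (len=7 not mult of 4)
String 3: 'RQg=' → valid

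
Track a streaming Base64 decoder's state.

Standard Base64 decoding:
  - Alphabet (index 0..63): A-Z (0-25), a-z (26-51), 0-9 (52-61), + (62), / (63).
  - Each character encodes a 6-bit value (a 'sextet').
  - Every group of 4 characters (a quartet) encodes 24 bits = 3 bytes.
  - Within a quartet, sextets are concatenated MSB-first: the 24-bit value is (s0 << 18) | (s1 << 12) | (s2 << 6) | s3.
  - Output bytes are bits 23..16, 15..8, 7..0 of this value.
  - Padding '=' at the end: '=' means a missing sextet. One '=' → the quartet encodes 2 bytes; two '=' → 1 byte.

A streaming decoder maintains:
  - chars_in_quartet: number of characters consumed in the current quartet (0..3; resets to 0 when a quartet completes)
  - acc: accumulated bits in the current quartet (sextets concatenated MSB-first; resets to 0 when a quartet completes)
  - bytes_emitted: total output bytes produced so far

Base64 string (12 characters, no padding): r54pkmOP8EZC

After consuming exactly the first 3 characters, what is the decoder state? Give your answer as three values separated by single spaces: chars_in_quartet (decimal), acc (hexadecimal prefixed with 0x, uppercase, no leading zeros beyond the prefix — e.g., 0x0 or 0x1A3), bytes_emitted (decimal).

Answer: 3 0x2BE78 0

Derivation:
After char 0 ('r'=43): chars_in_quartet=1 acc=0x2B bytes_emitted=0
After char 1 ('5'=57): chars_in_quartet=2 acc=0xAF9 bytes_emitted=0
After char 2 ('4'=56): chars_in_quartet=3 acc=0x2BE78 bytes_emitted=0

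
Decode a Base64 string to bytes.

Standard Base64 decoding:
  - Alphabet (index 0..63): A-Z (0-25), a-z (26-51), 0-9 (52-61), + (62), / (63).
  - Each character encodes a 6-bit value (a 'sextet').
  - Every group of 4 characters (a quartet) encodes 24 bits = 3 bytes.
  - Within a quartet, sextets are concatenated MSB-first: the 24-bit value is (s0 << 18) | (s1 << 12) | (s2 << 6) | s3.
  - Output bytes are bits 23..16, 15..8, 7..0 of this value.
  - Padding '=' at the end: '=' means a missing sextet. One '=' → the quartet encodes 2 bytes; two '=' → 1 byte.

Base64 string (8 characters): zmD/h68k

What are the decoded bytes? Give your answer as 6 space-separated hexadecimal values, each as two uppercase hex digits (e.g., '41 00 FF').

After char 0 ('z'=51): chars_in_quartet=1 acc=0x33 bytes_emitted=0
After char 1 ('m'=38): chars_in_quartet=2 acc=0xCE6 bytes_emitted=0
After char 2 ('D'=3): chars_in_quartet=3 acc=0x33983 bytes_emitted=0
After char 3 ('/'=63): chars_in_quartet=4 acc=0xCE60FF -> emit CE 60 FF, reset; bytes_emitted=3
After char 4 ('h'=33): chars_in_quartet=1 acc=0x21 bytes_emitted=3
After char 5 ('6'=58): chars_in_quartet=2 acc=0x87A bytes_emitted=3
After char 6 ('8'=60): chars_in_quartet=3 acc=0x21EBC bytes_emitted=3
After char 7 ('k'=36): chars_in_quartet=4 acc=0x87AF24 -> emit 87 AF 24, reset; bytes_emitted=6

Answer: CE 60 FF 87 AF 24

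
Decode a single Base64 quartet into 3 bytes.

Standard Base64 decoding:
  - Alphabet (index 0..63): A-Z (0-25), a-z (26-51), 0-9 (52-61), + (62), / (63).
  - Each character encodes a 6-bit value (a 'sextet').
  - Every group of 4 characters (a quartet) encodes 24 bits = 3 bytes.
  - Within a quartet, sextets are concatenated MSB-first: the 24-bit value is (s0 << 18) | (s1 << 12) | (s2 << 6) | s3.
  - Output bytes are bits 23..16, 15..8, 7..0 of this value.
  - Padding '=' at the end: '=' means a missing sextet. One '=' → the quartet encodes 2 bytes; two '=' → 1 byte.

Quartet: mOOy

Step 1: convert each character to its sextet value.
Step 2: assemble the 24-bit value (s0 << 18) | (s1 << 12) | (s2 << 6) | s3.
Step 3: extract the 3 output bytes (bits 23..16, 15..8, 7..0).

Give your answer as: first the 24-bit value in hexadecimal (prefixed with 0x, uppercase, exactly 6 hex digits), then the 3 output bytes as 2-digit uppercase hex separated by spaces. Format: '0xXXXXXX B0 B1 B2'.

Answer: 0x98E3B2 98 E3 B2

Derivation:
Sextets: m=38, O=14, O=14, y=50
24-bit: (38<<18) | (14<<12) | (14<<6) | 50
      = 0x980000 | 0x00E000 | 0x000380 | 0x000032
      = 0x98E3B2
Bytes: (v>>16)&0xFF=98, (v>>8)&0xFF=E3, v&0xFF=B2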